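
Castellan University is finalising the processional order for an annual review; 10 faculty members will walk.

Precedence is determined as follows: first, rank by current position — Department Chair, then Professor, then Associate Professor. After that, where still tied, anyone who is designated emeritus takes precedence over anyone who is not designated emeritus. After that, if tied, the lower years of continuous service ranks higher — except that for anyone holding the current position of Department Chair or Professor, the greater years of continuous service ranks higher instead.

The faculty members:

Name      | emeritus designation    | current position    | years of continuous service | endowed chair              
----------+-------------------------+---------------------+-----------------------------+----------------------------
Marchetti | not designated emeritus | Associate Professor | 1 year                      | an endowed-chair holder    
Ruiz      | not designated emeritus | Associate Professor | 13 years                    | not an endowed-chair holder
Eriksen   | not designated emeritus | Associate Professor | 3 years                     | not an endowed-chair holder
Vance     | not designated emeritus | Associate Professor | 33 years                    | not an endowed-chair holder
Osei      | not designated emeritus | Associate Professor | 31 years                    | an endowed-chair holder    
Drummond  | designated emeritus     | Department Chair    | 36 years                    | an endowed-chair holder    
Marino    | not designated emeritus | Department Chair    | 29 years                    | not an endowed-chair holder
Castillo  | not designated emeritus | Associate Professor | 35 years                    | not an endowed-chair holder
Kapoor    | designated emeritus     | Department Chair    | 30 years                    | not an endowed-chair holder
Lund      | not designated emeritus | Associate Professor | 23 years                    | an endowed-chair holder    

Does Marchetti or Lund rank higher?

By current position: Drummond, Kapoor and Marino (Department Chair); then Marchetti, Eriksen, Ruiz, Lund, Osei, Vance and Castillo (Associate Professor).
Among Drummond, Kapoor and Marino, designated emeritus before not designated emeritus: Drummond and Kapoor (designated emeritus) before Marino (not designated emeritus).
Among Drummond and Kapoor, by years of continuous service (higher first) (reversed rule for this group): Drummond (36 years) before Kapoor (30 years).
Marchetti, Eriksen, Ruiz, Lund, Osei, Vance and Castillo are each not designated emeritus, so the next rule applies.
Among Marchetti, Eriksen, Ruiz, Lund, Osei, Vance and Castillo, by years of continuous service (lower first): Marchetti (1 year) before Eriksen (3 years) before Ruiz (13 years) before Lund (23 years) before Osei (31 years) before Vance (33 years) before Castillo (35 years).
So Marchetti takes precedence.

Marchetti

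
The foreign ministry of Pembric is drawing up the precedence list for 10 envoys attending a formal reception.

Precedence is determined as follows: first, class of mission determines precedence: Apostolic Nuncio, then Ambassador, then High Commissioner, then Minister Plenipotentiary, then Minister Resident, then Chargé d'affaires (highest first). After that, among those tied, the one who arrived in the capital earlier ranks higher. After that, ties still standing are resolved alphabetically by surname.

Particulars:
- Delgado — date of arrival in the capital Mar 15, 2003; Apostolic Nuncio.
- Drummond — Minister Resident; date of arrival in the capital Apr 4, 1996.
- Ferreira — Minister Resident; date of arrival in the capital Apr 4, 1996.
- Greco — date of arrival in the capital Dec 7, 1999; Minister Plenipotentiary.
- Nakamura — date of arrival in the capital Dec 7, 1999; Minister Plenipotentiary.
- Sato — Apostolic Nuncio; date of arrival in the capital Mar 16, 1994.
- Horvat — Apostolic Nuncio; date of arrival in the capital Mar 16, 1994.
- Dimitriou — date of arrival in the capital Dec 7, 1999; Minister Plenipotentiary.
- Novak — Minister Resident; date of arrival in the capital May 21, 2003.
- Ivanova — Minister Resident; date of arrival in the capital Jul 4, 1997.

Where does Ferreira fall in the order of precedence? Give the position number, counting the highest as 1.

By class of mission: Horvat, Sato and Delgado (Apostolic Nuncio); then Dimitriou, Greco and Nakamura (Minister Plenipotentiary); then Drummond, Ferreira, Ivanova and Novak (Minister Resident).
Among Horvat, Sato and Delgado, by date of arrival in the capital (earlier first): Horvat and Sato (Mar 16, 1994) before Delgado (Mar 15, 2003).
Among Horvat and Sato, alphabetically by surname: Horvat before Sato.
Dimitriou, Greco and Nakamura all have date of arrival in the capital Dec 7, 1999, so the next rule applies.
Among Dimitriou, Greco and Nakamura, alphabetically by surname: Dimitriou before Greco before Nakamura.
Among Drummond, Ferreira, Ivanova and Novak, by date of arrival in the capital (earlier first): Drummond and Ferreira (Apr 4, 1996) before Ivanova (Jul 4, 1997) before Novak (May 21, 2003).
Among Drummond and Ferreira, alphabetically by surname: Drummond before Ferreira.
Order: Horvat, Sato, Delgado, Dimitriou, Greco, Nakamura, Drummond, Ferreira, Ivanova, Novak. So position 8.

8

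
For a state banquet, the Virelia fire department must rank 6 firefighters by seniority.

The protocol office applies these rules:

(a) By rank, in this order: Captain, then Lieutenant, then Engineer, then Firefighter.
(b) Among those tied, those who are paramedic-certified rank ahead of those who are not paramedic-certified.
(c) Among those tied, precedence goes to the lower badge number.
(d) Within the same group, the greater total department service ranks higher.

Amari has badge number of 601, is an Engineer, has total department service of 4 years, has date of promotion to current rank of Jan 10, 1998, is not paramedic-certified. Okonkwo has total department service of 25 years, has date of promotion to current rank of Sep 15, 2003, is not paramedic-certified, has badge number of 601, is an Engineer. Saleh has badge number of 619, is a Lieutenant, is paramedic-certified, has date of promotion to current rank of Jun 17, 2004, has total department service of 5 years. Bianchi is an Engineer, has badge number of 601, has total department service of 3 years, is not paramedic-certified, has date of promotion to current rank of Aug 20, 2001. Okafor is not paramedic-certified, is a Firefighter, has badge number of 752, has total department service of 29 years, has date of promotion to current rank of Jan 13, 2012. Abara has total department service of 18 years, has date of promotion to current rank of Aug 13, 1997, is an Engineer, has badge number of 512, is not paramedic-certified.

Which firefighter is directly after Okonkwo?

Amari

By rank: Saleh (Lieutenant); then Abara, Okonkwo, Amari and Bianchi (Engineer); then Okafor (Firefighter).
Abara, Okonkwo, Amari and Bianchi are each not paramedic-certified, so the next rule applies.
Among Abara, Okonkwo, Amari and Bianchi, by badge number (lower first): Abara (512) before Okonkwo, Amari and Bianchi (601).
Among Okonkwo, Amari and Bianchi, by total department service (higher first): Okonkwo (25 years) before Amari (4 years) before Bianchi (3 years).
Order: Saleh, Abara, Okonkwo, Amari, Bianchi, Okafor.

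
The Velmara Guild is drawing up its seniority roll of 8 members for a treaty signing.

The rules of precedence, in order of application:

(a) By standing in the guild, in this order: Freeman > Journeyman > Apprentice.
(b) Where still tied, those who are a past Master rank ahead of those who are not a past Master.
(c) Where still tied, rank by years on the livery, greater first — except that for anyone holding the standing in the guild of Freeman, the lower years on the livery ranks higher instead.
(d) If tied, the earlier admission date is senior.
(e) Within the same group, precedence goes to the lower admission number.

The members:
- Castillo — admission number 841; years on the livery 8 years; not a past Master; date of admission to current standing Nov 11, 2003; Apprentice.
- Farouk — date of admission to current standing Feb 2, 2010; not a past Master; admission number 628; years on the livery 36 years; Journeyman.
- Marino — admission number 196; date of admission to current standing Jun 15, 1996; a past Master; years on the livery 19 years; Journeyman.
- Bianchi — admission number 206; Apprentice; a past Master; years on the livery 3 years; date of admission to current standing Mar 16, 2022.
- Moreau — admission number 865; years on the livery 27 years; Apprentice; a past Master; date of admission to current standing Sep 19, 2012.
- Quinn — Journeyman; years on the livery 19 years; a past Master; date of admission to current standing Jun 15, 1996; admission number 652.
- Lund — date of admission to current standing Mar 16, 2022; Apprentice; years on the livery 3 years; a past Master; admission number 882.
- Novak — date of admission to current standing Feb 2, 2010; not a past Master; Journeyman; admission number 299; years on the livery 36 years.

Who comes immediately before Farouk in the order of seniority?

Novak

By standing in the guild: Marino, Quinn, Novak and Farouk (Journeyman); then Moreau, Bianchi, Lund and Castillo (Apprentice).
Among Marino, Quinn, Novak and Farouk, a past Master before not a past Master: Marino and Quinn (a past Master) before Novak and Farouk (not a past Master).
Marino and Quinn both have years on the livery 19 years, so the next rule applies.
Marino and Quinn both have date of admission to current standing Jun 15, 1996, so the next rule applies.
Among Marino and Quinn, by admission number (lower first): Marino (196) before Quinn (652).
Novak and Farouk both have years on the livery 36 years, so the next rule applies.
Novak and Farouk both have date of admission to current standing Feb 2, 2010, so the next rule applies.
Among Novak and Farouk, by admission number (lower first): Novak (299) before Farouk (628).
Among Moreau, Bianchi, Lund and Castillo, a past Master before not a past Master: Moreau, Bianchi and Lund (a past Master) before Castillo (not a past Master).
Among Moreau, Bianchi and Lund, by years on the livery (higher first): Moreau (27 years) before Bianchi and Lund (3 years).
Bianchi and Lund both have date of admission to current standing Mar 16, 2022, so the next rule applies.
Among Bianchi and Lund, by admission number (lower first): Bianchi (206) before Lund (882).
Order: Marino, Quinn, Novak, Farouk, Moreau, Bianchi, Lund, Castillo.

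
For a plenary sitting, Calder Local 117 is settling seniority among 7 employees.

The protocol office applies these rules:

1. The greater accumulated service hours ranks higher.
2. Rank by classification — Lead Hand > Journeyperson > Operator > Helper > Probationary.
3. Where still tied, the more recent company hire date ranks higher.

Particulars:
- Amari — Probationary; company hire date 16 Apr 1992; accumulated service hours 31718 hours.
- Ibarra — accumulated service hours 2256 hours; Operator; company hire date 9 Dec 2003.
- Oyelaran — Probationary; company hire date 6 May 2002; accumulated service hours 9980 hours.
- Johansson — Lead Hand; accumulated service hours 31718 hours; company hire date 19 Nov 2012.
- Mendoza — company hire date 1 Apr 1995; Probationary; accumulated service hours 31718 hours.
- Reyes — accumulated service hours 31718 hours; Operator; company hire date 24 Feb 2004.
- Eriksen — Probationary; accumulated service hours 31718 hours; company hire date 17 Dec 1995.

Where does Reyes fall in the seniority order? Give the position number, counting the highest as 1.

2

By accumulated service hours (higher first): Johansson, Reyes, Eriksen, Mendoza and Amari (each 31718 hours); then Oyelaran (9980 hours); then Ibarra (2256 hours).
Among Johansson, Reyes, Eriksen, Mendoza and Amari, by classification: Johansson (Lead Hand) before Reyes (Operator) before Eriksen, Mendoza and Amari (Probationary).
Among Eriksen, Mendoza and Amari, by company hire date (later first): Eriksen (17 Dec 1995) before Mendoza (1 Apr 1995) before Amari (16 Apr 1992).
Order: Johansson, Reyes, Eriksen, Mendoza, Amari, Oyelaran, Ibarra. So position 2.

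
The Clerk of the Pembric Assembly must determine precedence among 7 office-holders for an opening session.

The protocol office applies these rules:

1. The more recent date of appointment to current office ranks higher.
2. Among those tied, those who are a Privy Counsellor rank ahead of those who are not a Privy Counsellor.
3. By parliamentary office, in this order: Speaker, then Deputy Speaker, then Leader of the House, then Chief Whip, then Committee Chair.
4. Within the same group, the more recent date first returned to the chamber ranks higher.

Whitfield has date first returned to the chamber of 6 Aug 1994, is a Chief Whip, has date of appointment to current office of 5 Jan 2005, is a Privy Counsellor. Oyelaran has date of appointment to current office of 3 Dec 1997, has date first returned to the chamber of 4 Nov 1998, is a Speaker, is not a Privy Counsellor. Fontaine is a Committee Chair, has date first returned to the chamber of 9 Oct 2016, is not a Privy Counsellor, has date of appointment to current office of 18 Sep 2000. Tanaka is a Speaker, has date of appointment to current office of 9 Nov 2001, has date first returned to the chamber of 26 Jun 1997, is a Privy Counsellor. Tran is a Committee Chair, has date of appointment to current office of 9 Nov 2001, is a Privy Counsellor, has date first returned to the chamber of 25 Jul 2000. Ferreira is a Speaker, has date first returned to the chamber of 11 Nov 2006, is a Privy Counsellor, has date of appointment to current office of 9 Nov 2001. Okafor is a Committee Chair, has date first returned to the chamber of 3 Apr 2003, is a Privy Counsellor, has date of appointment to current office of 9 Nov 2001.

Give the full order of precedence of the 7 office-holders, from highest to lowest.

Whitfield, Ferreira, Tanaka, Okafor, Tran, Fontaine, Oyelaran

By date of appointment to current office (later first): Whitfield (5 Jan 2005); then Ferreira, Tanaka, Okafor and Tran (each 9 Nov 2001); then Fontaine (18 Sep 2000); then Oyelaran (3 Dec 1997).
Ferreira, Tanaka, Okafor and Tran are each a Privy Counsellor, so the next rule applies.
Among Ferreira, Tanaka, Okafor and Tran, by parliamentary office: Ferreira and Tanaka (Speaker) before Okafor and Tran (Committee Chair).
Among Ferreira and Tanaka, by date first returned to the chamber (later first): Ferreira (11 Nov 2006) before Tanaka (26 Jun 1997).
Among Okafor and Tran, by date first returned to the chamber (later first): Okafor (3 Apr 2003) before Tran (25 Jul 2000).
Full order: Whitfield, Ferreira, Tanaka, Okafor, Tran, Fontaine, Oyelaran.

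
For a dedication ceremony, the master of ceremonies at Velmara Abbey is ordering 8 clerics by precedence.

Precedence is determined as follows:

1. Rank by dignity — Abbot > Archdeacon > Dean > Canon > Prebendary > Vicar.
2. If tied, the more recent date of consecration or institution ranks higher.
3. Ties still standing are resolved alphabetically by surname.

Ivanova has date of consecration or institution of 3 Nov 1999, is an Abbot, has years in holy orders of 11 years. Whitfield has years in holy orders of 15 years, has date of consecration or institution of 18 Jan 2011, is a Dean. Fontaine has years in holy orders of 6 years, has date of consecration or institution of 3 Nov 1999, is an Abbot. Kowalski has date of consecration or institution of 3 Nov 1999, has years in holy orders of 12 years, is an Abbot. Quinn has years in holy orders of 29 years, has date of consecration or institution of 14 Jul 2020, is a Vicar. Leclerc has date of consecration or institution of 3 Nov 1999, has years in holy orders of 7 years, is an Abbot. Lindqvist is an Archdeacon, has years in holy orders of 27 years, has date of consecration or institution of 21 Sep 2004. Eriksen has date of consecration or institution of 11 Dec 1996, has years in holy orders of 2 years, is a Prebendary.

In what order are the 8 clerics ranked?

Fontaine, Ivanova, Kowalski, Leclerc, Lindqvist, Whitfield, Eriksen, Quinn

By dignity: Fontaine, Ivanova, Kowalski and Leclerc (Abbot); then Lindqvist (Archdeacon); then Whitfield (Dean); then Eriksen (Prebendary); then Quinn (Vicar).
Fontaine, Ivanova, Kowalski and Leclerc all have date of consecration or institution 3 Nov 1999, so the next rule applies.
Among Fontaine, Ivanova, Kowalski and Leclerc, alphabetically by surname: Fontaine before Ivanova before Kowalski before Leclerc.
Full order: Fontaine, Ivanova, Kowalski, Leclerc, Lindqvist, Whitfield, Eriksen, Quinn.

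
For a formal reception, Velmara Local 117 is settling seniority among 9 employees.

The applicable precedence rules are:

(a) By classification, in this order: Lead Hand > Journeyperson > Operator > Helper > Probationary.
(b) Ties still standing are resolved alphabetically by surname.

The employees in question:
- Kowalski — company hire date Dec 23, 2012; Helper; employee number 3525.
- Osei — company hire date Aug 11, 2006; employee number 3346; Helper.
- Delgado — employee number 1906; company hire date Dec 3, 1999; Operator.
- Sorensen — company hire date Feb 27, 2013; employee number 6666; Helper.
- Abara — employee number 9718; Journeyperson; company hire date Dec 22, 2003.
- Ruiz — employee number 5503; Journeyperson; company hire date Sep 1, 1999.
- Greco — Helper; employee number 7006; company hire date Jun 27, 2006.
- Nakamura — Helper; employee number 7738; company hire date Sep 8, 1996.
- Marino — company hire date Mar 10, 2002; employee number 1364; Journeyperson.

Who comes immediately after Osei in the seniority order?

By classification: Abara, Marino and Ruiz (Journeyperson); then Delgado (Operator); then Greco, Kowalski, Nakamura, Osei and Sorensen (Helper).
Among Abara, Marino and Ruiz, alphabetically by surname: Abara before Marino before Ruiz.
Among Greco, Kowalski, Nakamura, Osei and Sorensen, alphabetically by surname: Greco before Kowalski before Nakamura before Osei before Sorensen.
Order: Abara, Marino, Ruiz, Delgado, Greco, Kowalski, Nakamura, Osei, Sorensen.

Sorensen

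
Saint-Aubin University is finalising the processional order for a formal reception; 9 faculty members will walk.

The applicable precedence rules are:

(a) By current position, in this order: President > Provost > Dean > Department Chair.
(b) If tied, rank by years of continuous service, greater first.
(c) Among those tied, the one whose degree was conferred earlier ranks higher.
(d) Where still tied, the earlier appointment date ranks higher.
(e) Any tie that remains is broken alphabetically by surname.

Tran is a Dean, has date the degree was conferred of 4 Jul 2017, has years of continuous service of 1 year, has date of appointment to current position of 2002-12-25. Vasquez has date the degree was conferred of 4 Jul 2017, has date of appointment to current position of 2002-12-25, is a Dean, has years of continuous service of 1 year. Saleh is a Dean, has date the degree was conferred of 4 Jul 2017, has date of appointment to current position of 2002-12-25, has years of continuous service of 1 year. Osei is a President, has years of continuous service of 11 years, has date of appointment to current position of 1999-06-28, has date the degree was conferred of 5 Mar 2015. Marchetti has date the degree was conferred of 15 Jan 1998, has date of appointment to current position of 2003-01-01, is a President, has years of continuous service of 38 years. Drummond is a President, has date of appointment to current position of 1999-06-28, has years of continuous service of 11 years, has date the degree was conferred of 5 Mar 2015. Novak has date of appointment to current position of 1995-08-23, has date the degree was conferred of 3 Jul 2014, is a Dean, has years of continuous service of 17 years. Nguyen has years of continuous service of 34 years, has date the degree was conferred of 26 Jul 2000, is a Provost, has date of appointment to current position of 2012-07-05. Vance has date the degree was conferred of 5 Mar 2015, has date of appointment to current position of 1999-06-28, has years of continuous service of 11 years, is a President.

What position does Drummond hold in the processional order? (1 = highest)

2

By current position: Marchetti, Drummond, Osei and Vance (President); then Nguyen (Provost); then Novak, Saleh, Tran and Vasquez (Dean).
Among Marchetti, Drummond, Osei and Vance, by years of continuous service (higher first): Marchetti (38 years) before Drummond, Osei and Vance (11 years).
Drummond, Osei and Vance all have date the degree was conferred 5 Mar 2015, so the next rule applies.
Drummond, Osei and Vance all have date of appointment to current position 1999-06-28, so the next rule applies.
Among Drummond, Osei and Vance, alphabetically by surname: Drummond before Osei before Vance.
Among Novak, Saleh, Tran and Vasquez, by years of continuous service (higher first): Novak (17 years) before Saleh, Tran and Vasquez (1 year).
Saleh, Tran and Vasquez all have date the degree was conferred 4 Jul 2017, so the next rule applies.
Saleh, Tran and Vasquez all have date of appointment to current position 2002-12-25, so the next rule applies.
Among Saleh, Tran and Vasquez, alphabetically by surname: Saleh before Tran before Vasquez.
Order: Marchetti, Drummond, Osei, Vance, Nguyen, Novak, Saleh, Tran, Vasquez. So position 2.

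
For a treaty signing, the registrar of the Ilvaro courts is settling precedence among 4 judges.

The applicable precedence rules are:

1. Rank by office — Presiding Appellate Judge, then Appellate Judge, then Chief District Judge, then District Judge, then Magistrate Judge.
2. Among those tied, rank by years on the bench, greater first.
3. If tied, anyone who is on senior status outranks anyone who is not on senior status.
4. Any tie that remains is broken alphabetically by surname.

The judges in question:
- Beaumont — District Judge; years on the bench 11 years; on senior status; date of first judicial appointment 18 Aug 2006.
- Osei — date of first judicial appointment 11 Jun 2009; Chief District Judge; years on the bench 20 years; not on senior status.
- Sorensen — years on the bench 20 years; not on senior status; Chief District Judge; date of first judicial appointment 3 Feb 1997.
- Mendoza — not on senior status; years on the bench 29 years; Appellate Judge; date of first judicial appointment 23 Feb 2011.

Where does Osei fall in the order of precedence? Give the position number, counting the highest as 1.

By office: Mendoza (Appellate Judge); then Osei and Sorensen (Chief District Judge); then Beaumont (District Judge).
Osei and Sorensen both have years on the bench 20 years, so the next rule applies.
Osei and Sorensen are each not on senior status, so the next rule applies.
Among Osei and Sorensen, alphabetically by surname: Osei before Sorensen.
Order: Mendoza, Osei, Sorensen, Beaumont. So position 2.

2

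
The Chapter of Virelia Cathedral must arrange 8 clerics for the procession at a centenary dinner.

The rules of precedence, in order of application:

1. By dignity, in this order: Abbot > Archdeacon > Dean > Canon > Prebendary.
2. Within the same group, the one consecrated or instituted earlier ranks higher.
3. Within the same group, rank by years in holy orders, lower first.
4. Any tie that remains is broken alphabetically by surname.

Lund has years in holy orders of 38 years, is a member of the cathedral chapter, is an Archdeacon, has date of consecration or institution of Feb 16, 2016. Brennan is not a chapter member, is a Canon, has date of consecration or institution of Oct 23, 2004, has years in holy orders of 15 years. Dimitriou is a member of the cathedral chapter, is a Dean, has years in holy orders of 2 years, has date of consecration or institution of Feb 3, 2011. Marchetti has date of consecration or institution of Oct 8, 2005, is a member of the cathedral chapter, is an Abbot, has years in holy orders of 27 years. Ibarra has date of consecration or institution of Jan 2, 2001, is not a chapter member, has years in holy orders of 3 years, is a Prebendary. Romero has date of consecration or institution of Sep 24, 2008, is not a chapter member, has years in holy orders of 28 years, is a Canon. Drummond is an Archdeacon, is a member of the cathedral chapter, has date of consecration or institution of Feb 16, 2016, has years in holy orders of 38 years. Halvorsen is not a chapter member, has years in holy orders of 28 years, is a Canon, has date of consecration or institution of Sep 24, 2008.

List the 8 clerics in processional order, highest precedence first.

By dignity: Marchetti (Abbot); then Drummond and Lund (Archdeacon); then Dimitriou (Dean); then Brennan, Halvorsen and Romero (Canon); then Ibarra (Prebendary).
Drummond and Lund both have date of consecration or institution Feb 16, 2016, so the next rule applies.
Drummond and Lund both have years in holy orders 38 years, so the next rule applies.
Among Drummond and Lund, alphabetically by surname: Drummond before Lund.
Among Brennan, Halvorsen and Romero, by date of consecration or institution (earlier first): Brennan (Oct 23, 2004) before Halvorsen and Romero (Sep 24, 2008).
Halvorsen and Romero both have years in holy orders 28 years, so the next rule applies.
Among Halvorsen and Romero, alphabetically by surname: Halvorsen before Romero.
Full order: Marchetti, Drummond, Lund, Dimitriou, Brennan, Halvorsen, Romero, Ibarra.

Marchetti, Drummond, Lund, Dimitriou, Brennan, Halvorsen, Romero, Ibarra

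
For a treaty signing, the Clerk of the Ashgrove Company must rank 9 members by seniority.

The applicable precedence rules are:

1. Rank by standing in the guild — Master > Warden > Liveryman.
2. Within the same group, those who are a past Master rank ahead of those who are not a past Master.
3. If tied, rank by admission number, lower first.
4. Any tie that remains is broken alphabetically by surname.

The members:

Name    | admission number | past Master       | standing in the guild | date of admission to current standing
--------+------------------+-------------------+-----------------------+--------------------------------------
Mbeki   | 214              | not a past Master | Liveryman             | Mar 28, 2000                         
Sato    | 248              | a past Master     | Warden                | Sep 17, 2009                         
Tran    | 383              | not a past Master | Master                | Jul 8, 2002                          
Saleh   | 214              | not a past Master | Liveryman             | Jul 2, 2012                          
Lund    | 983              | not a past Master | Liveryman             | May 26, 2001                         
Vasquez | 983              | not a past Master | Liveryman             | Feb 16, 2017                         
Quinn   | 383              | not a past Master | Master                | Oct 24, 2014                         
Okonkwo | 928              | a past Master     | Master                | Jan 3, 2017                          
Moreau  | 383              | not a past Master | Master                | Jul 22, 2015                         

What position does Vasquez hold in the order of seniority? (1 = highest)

By standing in the guild: Okonkwo, Moreau, Quinn and Tran (Master); then Sato (Warden); then Mbeki, Saleh, Lund and Vasquez (Liveryman).
Among Okonkwo, Moreau, Quinn and Tran, a past Master before not a past Master: Okonkwo (a past Master) before Moreau, Quinn and Tran (not a past Master).
Moreau, Quinn and Tran all have admission number 383, so the next rule applies.
Among Moreau, Quinn and Tran, alphabetically by surname: Moreau before Quinn before Tran.
Mbeki, Saleh, Lund and Vasquez are each not a past Master, so the next rule applies.
Among Mbeki, Saleh, Lund and Vasquez, by admission number (lower first): Mbeki and Saleh (214) before Lund and Vasquez (983).
Among Mbeki and Saleh, alphabetically by surname: Mbeki before Saleh.
Among Lund and Vasquez, alphabetically by surname: Lund before Vasquez.
Order: Okonkwo, Moreau, Quinn, Tran, Sato, Mbeki, Saleh, Lund, Vasquez. So position 9.

9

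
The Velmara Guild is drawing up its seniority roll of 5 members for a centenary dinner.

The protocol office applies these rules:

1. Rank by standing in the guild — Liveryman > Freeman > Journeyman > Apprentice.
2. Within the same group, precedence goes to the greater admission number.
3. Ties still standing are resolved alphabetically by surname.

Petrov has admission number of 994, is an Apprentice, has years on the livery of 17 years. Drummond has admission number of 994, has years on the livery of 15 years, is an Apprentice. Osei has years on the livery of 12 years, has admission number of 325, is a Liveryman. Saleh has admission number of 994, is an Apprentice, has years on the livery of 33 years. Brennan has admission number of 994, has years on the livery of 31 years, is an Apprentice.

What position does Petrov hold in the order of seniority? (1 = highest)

4

By standing in the guild: Osei (Liveryman); then Brennan, Drummond, Petrov and Saleh (Apprentice).
Brennan, Drummond, Petrov and Saleh all have admission number 994, so the next rule applies.
Among Brennan, Drummond, Petrov and Saleh, alphabetically by surname: Brennan before Drummond before Petrov before Saleh.
Order: Osei, Brennan, Drummond, Petrov, Saleh. So position 4.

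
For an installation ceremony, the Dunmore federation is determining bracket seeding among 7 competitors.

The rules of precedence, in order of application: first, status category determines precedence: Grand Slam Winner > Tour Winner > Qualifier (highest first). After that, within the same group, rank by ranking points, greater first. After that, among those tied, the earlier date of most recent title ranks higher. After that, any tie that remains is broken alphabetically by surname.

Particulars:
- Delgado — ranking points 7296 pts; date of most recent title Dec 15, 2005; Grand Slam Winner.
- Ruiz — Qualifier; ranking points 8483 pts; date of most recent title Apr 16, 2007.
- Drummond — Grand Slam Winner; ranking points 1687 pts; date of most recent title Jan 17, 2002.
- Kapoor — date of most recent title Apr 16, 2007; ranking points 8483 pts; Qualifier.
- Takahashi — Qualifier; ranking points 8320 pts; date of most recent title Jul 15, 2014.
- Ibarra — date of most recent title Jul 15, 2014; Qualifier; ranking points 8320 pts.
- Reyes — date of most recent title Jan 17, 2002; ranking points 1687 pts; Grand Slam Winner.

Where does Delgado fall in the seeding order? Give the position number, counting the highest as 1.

1

By status category: Delgado, Drummond and Reyes (Grand Slam Winner); then Kapoor, Ruiz, Ibarra and Takahashi (Qualifier).
Among Delgado, Drummond and Reyes, by ranking points (higher first): Delgado (7296 pts) before Drummond and Reyes (1687 pts).
Drummond and Reyes both have date of most recent title Jan 17, 2002, so the next rule applies.
Among Drummond and Reyes, alphabetically by surname: Drummond before Reyes.
Among Kapoor, Ruiz, Ibarra and Takahashi, by ranking points (higher first): Kapoor and Ruiz (8483 pts) before Ibarra and Takahashi (8320 pts).
Kapoor and Ruiz both have date of most recent title Apr 16, 2007, so the next rule applies.
Among Kapoor and Ruiz, alphabetically by surname: Kapoor before Ruiz.
Ibarra and Takahashi both have date of most recent title Jul 15, 2014, so the next rule applies.
Among Ibarra and Takahashi, alphabetically by surname: Ibarra before Takahashi.
Order: Delgado, Drummond, Reyes, Kapoor, Ruiz, Ibarra, Takahashi. So position 1.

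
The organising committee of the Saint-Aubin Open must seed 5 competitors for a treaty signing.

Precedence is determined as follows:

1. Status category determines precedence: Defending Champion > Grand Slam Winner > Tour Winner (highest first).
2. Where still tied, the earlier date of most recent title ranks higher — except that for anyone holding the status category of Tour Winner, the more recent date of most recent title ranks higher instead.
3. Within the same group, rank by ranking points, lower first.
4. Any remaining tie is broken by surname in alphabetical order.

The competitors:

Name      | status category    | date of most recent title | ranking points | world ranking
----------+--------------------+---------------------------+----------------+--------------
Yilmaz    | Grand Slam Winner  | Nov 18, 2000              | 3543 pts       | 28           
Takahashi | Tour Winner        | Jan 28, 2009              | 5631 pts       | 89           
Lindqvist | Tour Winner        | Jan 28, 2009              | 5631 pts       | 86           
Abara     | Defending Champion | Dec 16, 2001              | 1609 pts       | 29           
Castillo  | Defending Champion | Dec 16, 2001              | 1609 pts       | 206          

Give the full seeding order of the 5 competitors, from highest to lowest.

By status category: Abara and Castillo (Defending Champion); then Yilmaz (Grand Slam Winner); then Lindqvist and Takahashi (Tour Winner).
Abara and Castillo both have date of most recent title Dec 16, 2001, so the next rule applies.
Abara and Castillo both have ranking points 1609 pts, so the next rule applies.
Among Abara and Castillo, alphabetically by surname: Abara before Castillo.
Lindqvist and Takahashi both have date of most recent title Jan 28, 2009, so the next rule applies.
Lindqvist and Takahashi both have ranking points 5631 pts, so the next rule applies.
Among Lindqvist and Takahashi, alphabetically by surname: Lindqvist before Takahashi.
Full order: Abara, Castillo, Yilmaz, Lindqvist, Takahashi.

Abara, Castillo, Yilmaz, Lindqvist, Takahashi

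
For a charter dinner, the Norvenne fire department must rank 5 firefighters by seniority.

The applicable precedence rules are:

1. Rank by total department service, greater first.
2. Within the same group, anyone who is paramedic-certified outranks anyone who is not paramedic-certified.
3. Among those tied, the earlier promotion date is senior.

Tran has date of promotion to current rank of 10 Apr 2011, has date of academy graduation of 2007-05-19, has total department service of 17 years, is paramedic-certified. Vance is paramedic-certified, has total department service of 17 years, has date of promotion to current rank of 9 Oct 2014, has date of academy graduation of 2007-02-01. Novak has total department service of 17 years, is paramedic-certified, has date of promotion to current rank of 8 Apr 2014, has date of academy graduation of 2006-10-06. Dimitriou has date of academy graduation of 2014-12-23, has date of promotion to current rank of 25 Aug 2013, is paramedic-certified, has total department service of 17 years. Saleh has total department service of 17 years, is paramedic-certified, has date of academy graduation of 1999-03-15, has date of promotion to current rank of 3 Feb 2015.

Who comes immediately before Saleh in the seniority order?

Vance

By total department service (higher first): Tran, Dimitriou, Novak, Vance and Saleh (each 17 years).
Tran, Dimitriou, Novak, Vance and Saleh are each paramedic-certified, so the next rule applies.
Among Tran, Dimitriou, Novak, Vance and Saleh, by date of promotion to current rank (earlier first): Tran (10 Apr 2011) before Dimitriou (25 Aug 2013) before Novak (8 Apr 2014) before Vance (9 Oct 2014) before Saleh (3 Feb 2015).
Order: Tran, Dimitriou, Novak, Vance, Saleh.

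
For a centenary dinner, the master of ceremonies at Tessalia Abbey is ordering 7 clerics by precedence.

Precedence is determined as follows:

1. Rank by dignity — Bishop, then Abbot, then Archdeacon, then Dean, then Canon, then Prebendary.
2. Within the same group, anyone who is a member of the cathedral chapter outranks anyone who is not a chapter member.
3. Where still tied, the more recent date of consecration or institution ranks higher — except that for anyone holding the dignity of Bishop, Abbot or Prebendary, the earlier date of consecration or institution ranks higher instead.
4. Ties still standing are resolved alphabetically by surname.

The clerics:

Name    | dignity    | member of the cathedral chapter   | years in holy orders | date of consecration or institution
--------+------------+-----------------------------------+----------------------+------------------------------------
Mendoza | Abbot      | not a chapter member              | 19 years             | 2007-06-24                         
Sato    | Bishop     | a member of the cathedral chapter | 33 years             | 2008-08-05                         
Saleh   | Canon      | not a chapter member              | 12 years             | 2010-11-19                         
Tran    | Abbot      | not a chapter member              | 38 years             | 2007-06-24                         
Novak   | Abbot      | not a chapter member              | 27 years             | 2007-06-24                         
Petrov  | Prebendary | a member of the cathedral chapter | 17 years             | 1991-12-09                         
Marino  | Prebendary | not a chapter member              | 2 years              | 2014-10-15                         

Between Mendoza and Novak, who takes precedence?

Mendoza

By dignity: Sato (Bishop); then Mendoza, Novak and Tran (Abbot); then Saleh (Canon); then Petrov and Marino (Prebendary).
Mendoza, Novak and Tran are each not a chapter member, so the next rule applies.
Mendoza, Novak and Tran all have date of consecration or institution 2007-06-24, so the next rule applies.
Among Mendoza, Novak and Tran, alphabetically by surname: Mendoza before Novak before Tran.
Among Petrov and Marino, a member of the cathedral chapter before not a chapter member: Petrov (a member of the cathedral chapter) before Marino (not a chapter member).
So Mendoza takes precedence.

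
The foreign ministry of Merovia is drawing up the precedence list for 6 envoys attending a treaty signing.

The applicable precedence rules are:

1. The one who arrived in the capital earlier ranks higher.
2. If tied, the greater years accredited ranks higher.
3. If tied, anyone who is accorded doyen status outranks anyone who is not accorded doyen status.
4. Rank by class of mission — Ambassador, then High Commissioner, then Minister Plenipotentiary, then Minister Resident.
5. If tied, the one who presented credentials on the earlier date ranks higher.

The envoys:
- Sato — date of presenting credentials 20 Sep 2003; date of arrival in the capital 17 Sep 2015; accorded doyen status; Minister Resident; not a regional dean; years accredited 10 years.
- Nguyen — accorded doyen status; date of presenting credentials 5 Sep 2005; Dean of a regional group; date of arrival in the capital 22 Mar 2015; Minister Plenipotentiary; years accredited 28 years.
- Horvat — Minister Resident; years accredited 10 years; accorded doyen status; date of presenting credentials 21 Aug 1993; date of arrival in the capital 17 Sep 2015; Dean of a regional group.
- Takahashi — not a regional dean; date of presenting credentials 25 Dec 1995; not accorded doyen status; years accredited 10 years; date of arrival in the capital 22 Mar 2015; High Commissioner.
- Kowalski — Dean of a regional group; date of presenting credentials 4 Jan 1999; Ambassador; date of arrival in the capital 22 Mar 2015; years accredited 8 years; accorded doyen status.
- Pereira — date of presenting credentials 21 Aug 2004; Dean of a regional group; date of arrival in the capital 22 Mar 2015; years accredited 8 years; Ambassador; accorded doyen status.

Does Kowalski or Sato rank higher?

By date of arrival in the capital (earlier first): Nguyen, Takahashi, Kowalski and Pereira (each 22 Mar 2015); then Horvat and Sato (both 17 Sep 2015).
Among Nguyen, Takahashi, Kowalski and Pereira, by years accredited (higher first): Nguyen (28 years) before Takahashi (10 years) before Kowalski and Pereira (8 years).
Kowalski and Pereira are each accorded doyen status, so the next rule applies.
Kowalski and Pereira are each Ambassador, so the next rule applies.
Among Kowalski and Pereira, by date of presenting credentials (earlier first): Kowalski (4 Jan 1999) before Pereira (21 Aug 2004).
Horvat and Sato both have years accredited 10 years, so the next rule applies.
Horvat and Sato are each accorded doyen status, so the next rule applies.
Horvat and Sato are each Minister Resident, so the next rule applies.
Among Horvat and Sato, by date of presenting credentials (earlier first): Horvat (21 Aug 1993) before Sato (20 Sep 2003).
So Kowalski takes precedence.

Kowalski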